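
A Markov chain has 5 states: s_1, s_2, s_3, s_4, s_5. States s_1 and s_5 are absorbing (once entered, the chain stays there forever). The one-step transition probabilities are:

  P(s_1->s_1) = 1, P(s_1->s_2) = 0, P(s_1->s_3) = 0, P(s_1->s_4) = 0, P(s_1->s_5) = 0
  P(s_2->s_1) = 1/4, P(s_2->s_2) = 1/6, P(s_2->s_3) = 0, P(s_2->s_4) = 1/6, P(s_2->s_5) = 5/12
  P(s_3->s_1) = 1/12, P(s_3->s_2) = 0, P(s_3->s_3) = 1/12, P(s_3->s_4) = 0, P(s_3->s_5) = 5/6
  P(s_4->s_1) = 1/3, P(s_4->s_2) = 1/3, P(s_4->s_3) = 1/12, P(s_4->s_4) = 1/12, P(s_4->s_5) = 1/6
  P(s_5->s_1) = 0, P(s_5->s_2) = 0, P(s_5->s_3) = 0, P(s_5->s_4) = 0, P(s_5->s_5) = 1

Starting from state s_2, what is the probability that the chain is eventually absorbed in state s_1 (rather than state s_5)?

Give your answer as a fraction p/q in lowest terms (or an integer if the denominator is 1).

Answer: 151/374

Derivation:
Let a_i = P(absorbed in s_1 | start in state i).
Boundary conditions: a_s_1 = 1, a_s_5 = 0.
For each transient state i, a_i = sum_j P(i->j) * a_j:
  a_s_2 = 1/4*a_s_1 + 1/6*a_s_2 + 0*a_s_3 + 1/6*a_s_4 + 5/12*a_s_5
  a_s_3 = 1/12*a_s_1 + 0*a_s_2 + 1/12*a_s_3 + 0*a_s_4 + 5/6*a_s_5
  a_s_4 = 1/3*a_s_1 + 1/3*a_s_2 + 1/12*a_s_3 + 1/12*a_s_4 + 1/6*a_s_5

Substituting a_s_1 = 1 and a_s_5 = 0, rearrange to (I - Q) a = r where r[i] = P(i -> s_1):
  [5/6, 0, -1/6] . (a_s_2, a_s_3, a_s_4) = 1/4
  [0, 11/12, 0] . (a_s_2, a_s_3, a_s_4) = 1/12
  [-1/3, -1/12, 11/12] . (a_s_2, a_s_3, a_s_4) = 1/3

Solving yields:
  a_s_2 = 151/374
  a_s_3 = 1/11
  a_s_4 = 97/187

Starting state is s_2, so the absorption probability is a_s_2 = 151/374.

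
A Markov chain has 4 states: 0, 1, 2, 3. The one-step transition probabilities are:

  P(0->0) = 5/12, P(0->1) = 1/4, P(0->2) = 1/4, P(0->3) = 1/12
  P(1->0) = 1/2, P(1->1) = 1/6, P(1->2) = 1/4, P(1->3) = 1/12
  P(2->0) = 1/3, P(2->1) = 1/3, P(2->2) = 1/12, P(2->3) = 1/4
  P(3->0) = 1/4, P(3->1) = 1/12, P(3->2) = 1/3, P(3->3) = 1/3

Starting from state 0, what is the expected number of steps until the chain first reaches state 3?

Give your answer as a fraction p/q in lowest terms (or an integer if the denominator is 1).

Let h_i = expected steps to first reach 3 from state i.
Boundary: h_3 = 0.
First-step equations for the other states:
  h_0 = 1 + 5/12*h_0 + 1/4*h_1 + 1/4*h_2 + 1/12*h_3
  h_1 = 1 + 1/2*h_0 + 1/6*h_1 + 1/4*h_2 + 1/12*h_3
  h_2 = 1 + 1/3*h_0 + 1/3*h_1 + 1/12*h_2 + 1/4*h_3

Substituting h_3 = 0 and rearranging gives the linear system (I - Q) h = 1:
  [7/12, -1/4, -1/4] . (h_0, h_1, h_2) = 1
  [-1/2, 5/6, -1/4] . (h_0, h_1, h_2) = 1
  [-1/3, -1/3, 11/12] . (h_0, h_1, h_2) = 1

Solving yields:
  h_0 = 42/5
  h_1 = 42/5
  h_2 = 36/5

Starting state is 0, so the expected hitting time is h_0 = 42/5.

Answer: 42/5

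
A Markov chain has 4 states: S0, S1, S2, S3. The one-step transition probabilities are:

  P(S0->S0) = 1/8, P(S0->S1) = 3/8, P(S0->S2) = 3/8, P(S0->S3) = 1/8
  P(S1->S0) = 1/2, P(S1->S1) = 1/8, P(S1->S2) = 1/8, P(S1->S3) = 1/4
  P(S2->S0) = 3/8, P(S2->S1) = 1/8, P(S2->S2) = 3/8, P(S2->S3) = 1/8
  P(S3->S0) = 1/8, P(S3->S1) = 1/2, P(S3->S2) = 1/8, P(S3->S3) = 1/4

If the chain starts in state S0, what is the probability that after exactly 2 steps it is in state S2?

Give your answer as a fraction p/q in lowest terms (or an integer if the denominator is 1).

Computing P^2 by repeated multiplication:
P^1 =
  S0: [1/8, 3/8, 3/8, 1/8]
  S1: [1/2, 1/8, 1/8, 1/4]
  S2: [3/8, 1/8, 3/8, 1/8]
  S3: [1/8, 1/2, 1/8, 1/4]
P^2 =
  S0: [23/64, 13/64, 1/4, 3/16]
  S1: [13/64, 11/32, 9/32, 11/64]
  S2: [17/64, 17/64, 5/16, 5/32]
  S3: [11/32, 1/4, 3/16, 7/32]

(P^2)[S0 -> S2] = 1/4

Answer: 1/4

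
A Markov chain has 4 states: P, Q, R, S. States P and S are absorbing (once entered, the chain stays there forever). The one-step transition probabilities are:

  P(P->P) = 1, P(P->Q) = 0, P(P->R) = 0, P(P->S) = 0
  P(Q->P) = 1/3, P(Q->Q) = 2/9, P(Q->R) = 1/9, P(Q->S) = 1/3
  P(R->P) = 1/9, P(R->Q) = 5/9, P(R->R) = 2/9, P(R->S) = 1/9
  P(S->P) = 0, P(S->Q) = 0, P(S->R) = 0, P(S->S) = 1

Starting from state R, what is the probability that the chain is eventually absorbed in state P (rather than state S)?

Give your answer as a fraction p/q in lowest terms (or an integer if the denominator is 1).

Answer: 1/2

Derivation:
Let a_i = P(absorbed in P | start in state i).
Boundary conditions: a_P = 1, a_S = 0.
For each transient state i, a_i = sum_j P(i->j) * a_j:
  a_Q = 1/3*a_P + 2/9*a_Q + 1/9*a_R + 1/3*a_S
  a_R = 1/9*a_P + 5/9*a_Q + 2/9*a_R + 1/9*a_S

Substituting a_P = 1 and a_S = 0, rearrange to (I - Q) a = r where r[i] = P(i -> P):
  [7/9, -1/9] . (a_Q, a_R) = 1/3
  [-5/9, 7/9] . (a_Q, a_R) = 1/9

Solving yields:
  a_Q = 1/2
  a_R = 1/2

Starting state is R, so the absorption probability is a_R = 1/2.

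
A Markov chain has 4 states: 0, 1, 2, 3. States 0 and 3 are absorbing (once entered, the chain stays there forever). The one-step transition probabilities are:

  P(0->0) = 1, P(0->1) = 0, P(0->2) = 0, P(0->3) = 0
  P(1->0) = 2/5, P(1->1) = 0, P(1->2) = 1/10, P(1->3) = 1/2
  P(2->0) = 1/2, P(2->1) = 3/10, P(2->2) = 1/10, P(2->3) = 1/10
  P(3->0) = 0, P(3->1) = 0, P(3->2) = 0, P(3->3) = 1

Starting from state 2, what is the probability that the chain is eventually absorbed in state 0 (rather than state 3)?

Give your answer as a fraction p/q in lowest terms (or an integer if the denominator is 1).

Answer: 62/87

Derivation:
Let a_i = P(absorbed in 0 | start in state i).
Boundary conditions: a_0 = 1, a_3 = 0.
For each transient state i, a_i = sum_j P(i->j) * a_j:
  a_1 = 2/5*a_0 + 0*a_1 + 1/10*a_2 + 1/2*a_3
  a_2 = 1/2*a_0 + 3/10*a_1 + 1/10*a_2 + 1/10*a_3

Substituting a_0 = 1 and a_3 = 0, rearrange to (I - Q) a = r where r[i] = P(i -> 0):
  [1, -1/10] . (a_1, a_2) = 2/5
  [-3/10, 9/10] . (a_1, a_2) = 1/2

Solving yields:
  a_1 = 41/87
  a_2 = 62/87

Starting state is 2, so the absorption probability is a_2 = 62/87.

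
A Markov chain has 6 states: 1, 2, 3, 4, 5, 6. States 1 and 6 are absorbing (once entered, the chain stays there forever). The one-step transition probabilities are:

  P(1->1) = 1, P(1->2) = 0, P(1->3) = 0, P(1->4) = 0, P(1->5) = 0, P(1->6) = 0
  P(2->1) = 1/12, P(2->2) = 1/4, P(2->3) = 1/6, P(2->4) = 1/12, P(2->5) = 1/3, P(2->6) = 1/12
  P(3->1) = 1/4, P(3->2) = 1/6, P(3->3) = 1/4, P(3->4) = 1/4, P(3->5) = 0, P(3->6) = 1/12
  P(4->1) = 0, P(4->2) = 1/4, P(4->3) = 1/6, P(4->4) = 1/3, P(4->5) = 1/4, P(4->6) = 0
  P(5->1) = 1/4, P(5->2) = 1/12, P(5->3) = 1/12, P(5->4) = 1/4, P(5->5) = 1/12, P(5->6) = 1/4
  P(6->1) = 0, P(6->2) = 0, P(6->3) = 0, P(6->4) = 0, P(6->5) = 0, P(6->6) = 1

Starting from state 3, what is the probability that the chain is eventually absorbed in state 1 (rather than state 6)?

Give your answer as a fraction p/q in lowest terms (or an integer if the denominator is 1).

Let a_i = P(absorbed in 1 | start in state i).
Boundary conditions: a_1 = 1, a_6 = 0.
For each transient state i, a_i = sum_j P(i->j) * a_j:
  a_2 = 1/12*a_1 + 1/4*a_2 + 1/6*a_3 + 1/12*a_4 + 1/3*a_5 + 1/12*a_6
  a_3 = 1/4*a_1 + 1/6*a_2 + 1/4*a_3 + 1/4*a_4 + 0*a_5 + 1/12*a_6
  a_4 = 0*a_1 + 1/4*a_2 + 1/6*a_3 + 1/3*a_4 + 1/4*a_5 + 0*a_6
  a_5 = 1/4*a_1 + 1/12*a_2 + 1/12*a_3 + 1/4*a_4 + 1/12*a_5 + 1/4*a_6

Substituting a_1 = 1 and a_6 = 0, rearrange to (I - Q) a = r where r[i] = P(i -> 1):
  [3/4, -1/6, -1/12, -1/3] . (a_2, a_3, a_4, a_5) = 1/12
  [-1/6, 3/4, -1/4, 0] . (a_2, a_3, a_4, a_5) = 1/4
  [-1/4, -1/6, 2/3, -1/4] . (a_2, a_3, a_4, a_5) = 0
  [-1/12, -1/12, -1/4, 11/12] . (a_2, a_3, a_4, a_5) = 1/4

Solving yields:
  a_2 = 1140/2041
  a_3 = 1324/2041
  a_4 = 1171/2041
  a_5 = 1100/2041

Starting state is 3, so the absorption probability is a_3 = 1324/2041.

Answer: 1324/2041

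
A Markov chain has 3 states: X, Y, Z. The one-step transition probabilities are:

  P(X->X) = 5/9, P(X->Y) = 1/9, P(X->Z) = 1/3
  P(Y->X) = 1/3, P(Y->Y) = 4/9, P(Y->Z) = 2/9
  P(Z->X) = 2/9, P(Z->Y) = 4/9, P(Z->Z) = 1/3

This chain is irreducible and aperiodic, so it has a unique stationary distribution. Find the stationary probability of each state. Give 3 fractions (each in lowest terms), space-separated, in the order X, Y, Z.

Answer: 22/57 6/19 17/57

Derivation:
The stationary distribution satisfies pi = pi * P, i.e.:
  pi_X = 5/9*pi_X + 1/3*pi_Y + 2/9*pi_Z
  pi_Y = 1/9*pi_X + 4/9*pi_Y + 4/9*pi_Z
  pi_Z = 1/3*pi_X + 2/9*pi_Y + 1/3*pi_Z
with normalization: pi_X + pi_Y + pi_Z = 1.

Using the first 2 balance equations plus normalization, the linear system A*pi = b is:
  [-4/9, 1/3, 2/9] . pi = 0
  [1/9, -5/9, 4/9] . pi = 0
  [1, 1, 1] . pi = 1

Solving yields:
  pi_X = 22/57
  pi_Y = 6/19
  pi_Z = 17/57

Verification (pi * P):
  22/57*5/9 + 6/19*1/3 + 17/57*2/9 = 22/57 = pi_X  (ok)
  22/57*1/9 + 6/19*4/9 + 17/57*4/9 = 6/19 = pi_Y  (ok)
  22/57*1/3 + 6/19*2/9 + 17/57*1/3 = 17/57 = pi_Z  (ok)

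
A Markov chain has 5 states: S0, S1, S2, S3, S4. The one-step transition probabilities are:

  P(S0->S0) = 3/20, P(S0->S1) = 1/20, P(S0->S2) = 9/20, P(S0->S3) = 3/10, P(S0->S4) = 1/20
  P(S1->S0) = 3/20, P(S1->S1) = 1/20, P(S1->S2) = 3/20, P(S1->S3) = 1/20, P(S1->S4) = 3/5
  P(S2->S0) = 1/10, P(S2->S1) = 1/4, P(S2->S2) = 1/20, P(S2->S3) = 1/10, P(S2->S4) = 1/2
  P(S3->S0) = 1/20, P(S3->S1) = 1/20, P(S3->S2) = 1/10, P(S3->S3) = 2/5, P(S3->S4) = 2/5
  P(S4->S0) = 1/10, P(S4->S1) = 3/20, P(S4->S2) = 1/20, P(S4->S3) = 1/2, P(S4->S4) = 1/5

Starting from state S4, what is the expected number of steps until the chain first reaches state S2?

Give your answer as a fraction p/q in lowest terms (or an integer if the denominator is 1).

Let h_i = expected steps to first reach S2 from state i.
Boundary: h_S2 = 0.
First-step equations for the other states:
  h_S0 = 1 + 3/20*h_S0 + 1/20*h_S1 + 9/20*h_S2 + 3/10*h_S3 + 1/20*h_S4
  h_S1 = 1 + 3/20*h_S0 + 1/20*h_S1 + 3/20*h_S2 + 1/20*h_S3 + 3/5*h_S4
  h_S3 = 1 + 1/20*h_S0 + 1/20*h_S1 + 1/10*h_S2 + 2/5*h_S3 + 2/5*h_S4
  h_S4 = 1 + 1/10*h_S0 + 3/20*h_S1 + 1/20*h_S2 + 1/2*h_S3 + 1/5*h_S4

Substituting h_S2 = 0 and rearranging gives the linear system (I - Q) h = 1:
  [17/20, -1/20, -3/10, -1/20] . (h_S0, h_S1, h_S3, h_S4) = 1
  [-3/20, 19/20, -1/20, -3/5] . (h_S0, h_S1, h_S3, h_S4) = 1
  [-1/20, -1/20, 3/5, -2/5] . (h_S0, h_S1, h_S3, h_S4) = 1
  [-1/10, -3/20, -1/2, 4/5] . (h_S0, h_S1, h_S3, h_S4) = 1

Solving yields:
  h_S0 = 20936/4051
  h_S1 = 31676/4051
  h_S3 = 34656/4051
  h_S4 = 35280/4051

Starting state is S4, so the expected hitting time is h_S4 = 35280/4051.

Answer: 35280/4051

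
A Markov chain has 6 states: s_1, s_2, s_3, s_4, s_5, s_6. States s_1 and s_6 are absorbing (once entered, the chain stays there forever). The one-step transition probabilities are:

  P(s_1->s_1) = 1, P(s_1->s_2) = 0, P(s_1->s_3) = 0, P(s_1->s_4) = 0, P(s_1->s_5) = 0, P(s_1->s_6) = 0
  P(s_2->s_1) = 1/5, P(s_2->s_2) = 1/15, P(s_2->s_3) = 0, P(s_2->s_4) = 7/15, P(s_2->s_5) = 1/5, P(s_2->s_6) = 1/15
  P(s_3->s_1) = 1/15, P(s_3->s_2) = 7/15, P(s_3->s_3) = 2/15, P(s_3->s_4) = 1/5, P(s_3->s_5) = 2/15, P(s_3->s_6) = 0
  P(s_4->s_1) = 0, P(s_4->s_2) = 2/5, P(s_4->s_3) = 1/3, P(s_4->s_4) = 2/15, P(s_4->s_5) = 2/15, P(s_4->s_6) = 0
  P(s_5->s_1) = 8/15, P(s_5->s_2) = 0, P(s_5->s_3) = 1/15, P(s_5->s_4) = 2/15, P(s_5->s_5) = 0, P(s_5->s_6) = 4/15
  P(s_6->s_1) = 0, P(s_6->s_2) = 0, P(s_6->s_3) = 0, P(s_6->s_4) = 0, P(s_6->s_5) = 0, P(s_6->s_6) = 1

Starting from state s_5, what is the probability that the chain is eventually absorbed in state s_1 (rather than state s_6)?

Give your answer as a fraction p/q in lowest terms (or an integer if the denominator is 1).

Let a_i = P(absorbed in s_1 | start in state i).
Boundary conditions: a_s_1 = 1, a_s_6 = 0.
For each transient state i, a_i = sum_j P(i->j) * a_j:
  a_s_2 = 1/5*a_s_1 + 1/15*a_s_2 + 0*a_s_3 + 7/15*a_s_4 + 1/5*a_s_5 + 1/15*a_s_6
  a_s_3 = 1/15*a_s_1 + 7/15*a_s_2 + 2/15*a_s_3 + 1/5*a_s_4 + 2/15*a_s_5 + 0*a_s_6
  a_s_4 = 0*a_s_1 + 2/5*a_s_2 + 1/3*a_s_3 + 2/15*a_s_4 + 2/15*a_s_5 + 0*a_s_6
  a_s_5 = 8/15*a_s_1 + 0*a_s_2 + 1/15*a_s_3 + 2/15*a_s_4 + 0*a_s_5 + 4/15*a_s_6

Substituting a_s_1 = 1 and a_s_6 = 0, rearrange to (I - Q) a = r where r[i] = P(i -> s_1):
  [14/15, 0, -7/15, -1/5] . (a_s_2, a_s_3, a_s_4, a_s_5) = 1/5
  [-7/15, 13/15, -1/5, -2/15] . (a_s_2, a_s_3, a_s_4, a_s_5) = 1/15
  [-2/5, -1/3, 13/15, -2/15] . (a_s_2, a_s_3, a_s_4, a_s_5) = 0
  [0, -1/15, -2/15, 1] . (a_s_2, a_s_3, a_s_4, a_s_5) = 8/15

Solving yields:
  a_s_2 = 6469/9000
  a_s_3 = 13213/18000
  a_s_4 = 12931/18000
  a_s_5 = 2441/3600

Starting state is s_5, so the absorption probability is a_s_5 = 2441/3600.

Answer: 2441/3600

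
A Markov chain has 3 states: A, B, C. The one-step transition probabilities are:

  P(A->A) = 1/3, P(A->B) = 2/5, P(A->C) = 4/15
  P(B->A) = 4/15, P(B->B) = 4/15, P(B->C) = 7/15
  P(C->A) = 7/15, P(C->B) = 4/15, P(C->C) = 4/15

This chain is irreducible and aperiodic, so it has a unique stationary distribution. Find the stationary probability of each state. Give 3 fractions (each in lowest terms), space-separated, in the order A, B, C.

The stationary distribution satisfies pi = pi * P, i.e.:
  pi_A = 1/3*pi_A + 4/15*pi_B + 7/15*pi_C
  pi_B = 2/5*pi_A + 4/15*pi_B + 4/15*pi_C
  pi_C = 4/15*pi_A + 7/15*pi_B + 4/15*pi_C
with normalization: pi_A + pi_B + pi_C = 1.

Using the first 2 balance equations plus normalization, the linear system A*pi = b is:
  [-2/3, 4/15, 7/15] . pi = 0
  [2/5, -11/15, 4/15] . pi = 0
  [1, 1, 1] . pi = 1

Solving yields:
  pi_A = 31/87
  pi_B = 82/261
  pi_C = 86/261

Verification (pi * P):
  31/87*1/3 + 82/261*4/15 + 86/261*7/15 = 31/87 = pi_A  (ok)
  31/87*2/5 + 82/261*4/15 + 86/261*4/15 = 82/261 = pi_B  (ok)
  31/87*4/15 + 82/261*7/15 + 86/261*4/15 = 86/261 = pi_C  (ok)

Answer: 31/87 82/261 86/261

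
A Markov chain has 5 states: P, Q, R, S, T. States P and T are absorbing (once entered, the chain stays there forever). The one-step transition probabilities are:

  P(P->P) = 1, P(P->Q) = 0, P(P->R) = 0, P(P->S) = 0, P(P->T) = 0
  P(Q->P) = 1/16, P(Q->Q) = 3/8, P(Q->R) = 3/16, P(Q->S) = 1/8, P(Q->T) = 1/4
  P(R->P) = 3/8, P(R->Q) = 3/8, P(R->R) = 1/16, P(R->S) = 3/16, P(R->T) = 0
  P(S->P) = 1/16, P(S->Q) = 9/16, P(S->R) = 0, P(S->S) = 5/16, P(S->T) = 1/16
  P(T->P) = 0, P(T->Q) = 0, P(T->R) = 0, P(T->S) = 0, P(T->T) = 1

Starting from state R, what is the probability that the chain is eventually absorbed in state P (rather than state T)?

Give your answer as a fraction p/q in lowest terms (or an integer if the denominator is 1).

Let a_i = P(absorbed in P | start in state i).
Boundary conditions: a_P = 1, a_T = 0.
For each transient state i, a_i = sum_j P(i->j) * a_j:
  a_Q = 1/16*a_P + 3/8*a_Q + 3/16*a_R + 1/8*a_S + 1/4*a_T
  a_R = 3/8*a_P + 3/8*a_Q + 1/16*a_R + 3/16*a_S + 0*a_T
  a_S = 1/16*a_P + 9/16*a_Q + 0*a_R + 5/16*a_S + 1/16*a_T

Substituting a_P = 1 and a_T = 0, rearrange to (I - Q) a = r where r[i] = P(i -> P):
  [5/8, -3/16, -1/8] . (a_Q, a_R, a_S) = 1/16
  [-3/8, 15/16, -3/16] . (a_Q, a_R, a_S) = 3/8
  [-9/16, 0, 11/16] . (a_Q, a_R, a_S) = 1/16

Solving yields:
  a_Q = 134/367
  a_R = 229/367
  a_S = 143/367

Starting state is R, so the absorption probability is a_R = 229/367.

Answer: 229/367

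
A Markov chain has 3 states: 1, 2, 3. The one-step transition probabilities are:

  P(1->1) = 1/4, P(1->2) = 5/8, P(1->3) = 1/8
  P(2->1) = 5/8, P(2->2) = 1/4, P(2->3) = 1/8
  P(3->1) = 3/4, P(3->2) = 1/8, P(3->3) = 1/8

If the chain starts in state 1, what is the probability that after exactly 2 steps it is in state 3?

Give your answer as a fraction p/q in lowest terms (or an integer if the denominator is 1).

Answer: 1/8

Derivation:
Computing P^2 by repeated multiplication:
P^1 =
  1: [1/4, 5/8, 1/8]
  2: [5/8, 1/4, 1/8]
  3: [3/4, 1/8, 1/8]
P^2 =
  1: [35/64, 21/64, 1/8]
  2: [13/32, 15/32, 1/8]
  3: [23/64, 33/64, 1/8]

(P^2)[1 -> 3] = 1/8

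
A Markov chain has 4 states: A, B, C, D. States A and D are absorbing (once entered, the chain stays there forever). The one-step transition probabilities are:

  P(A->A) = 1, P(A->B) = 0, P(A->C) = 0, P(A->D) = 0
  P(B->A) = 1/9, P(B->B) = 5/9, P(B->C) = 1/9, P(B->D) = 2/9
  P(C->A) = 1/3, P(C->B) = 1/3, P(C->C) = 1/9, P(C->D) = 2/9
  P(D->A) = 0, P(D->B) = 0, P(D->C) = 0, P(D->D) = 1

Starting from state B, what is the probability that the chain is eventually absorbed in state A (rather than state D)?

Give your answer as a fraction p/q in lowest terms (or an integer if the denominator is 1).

Let a_i = P(absorbed in A | start in state i).
Boundary conditions: a_A = 1, a_D = 0.
For each transient state i, a_i = sum_j P(i->j) * a_j:
  a_B = 1/9*a_A + 5/9*a_B + 1/9*a_C + 2/9*a_D
  a_C = 1/3*a_A + 1/3*a_B + 1/9*a_C + 2/9*a_D

Substituting a_A = 1 and a_D = 0, rearrange to (I - Q) a = r where r[i] = P(i -> A):
  [4/9, -1/9] . (a_B, a_C) = 1/9
  [-1/3, 8/9] . (a_B, a_C) = 1/3

Solving yields:
  a_B = 11/29
  a_C = 15/29

Starting state is B, so the absorption probability is a_B = 11/29.

Answer: 11/29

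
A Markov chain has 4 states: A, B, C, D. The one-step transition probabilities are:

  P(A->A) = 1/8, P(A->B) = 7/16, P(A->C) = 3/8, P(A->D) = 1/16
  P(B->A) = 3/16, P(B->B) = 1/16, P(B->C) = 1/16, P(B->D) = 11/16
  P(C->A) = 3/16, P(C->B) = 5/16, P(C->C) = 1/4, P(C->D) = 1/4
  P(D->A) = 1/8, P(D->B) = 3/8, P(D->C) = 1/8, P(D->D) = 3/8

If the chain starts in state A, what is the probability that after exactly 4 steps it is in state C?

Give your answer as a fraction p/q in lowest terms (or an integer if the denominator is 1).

Computing P^4 by repeated multiplication:
P^1 =
  A: [1/8, 7/16, 3/8, 1/16]
  B: [3/16, 1/16, 1/16, 11/16]
  C: [3/16, 5/16, 1/4, 1/4]
  D: [1/8, 3/8, 1/8, 3/8]
P^2 =
  A: [45/256, 57/256, 45/256, 109/256]
  B: [17/128, 93/256, 45/256, 21/64]
  C: [41/256, 35/128, 47/256, 49/128]
  D: [5/32, 33/128, 19/128, 7/16]
P^3 =
  A: [307/2048, 1251/4096, 725/4096, 753/2048]
  B: [325/2048, 265/1024, 645/4096, 1741/4096]
  C: [629/4096, 295/1024, 175/1024, 1587/4096]
  D: [77/512, 151/512, 341/2048, 795/2048]
P^4 =
  A: [1271/8192, 9105/32768, 10847/65536, 26311/65536]
  B: [9897/65536, 19281/65536, 5511/32768, 3167/8192]
  C: [1259/8192, 18605/65536, 683/4096, 25931/65536]
  D: [5041/32768, 9235/32768, 2703/16384, 6543/16384]

(P^4)[A -> C] = 10847/65536

Answer: 10847/65536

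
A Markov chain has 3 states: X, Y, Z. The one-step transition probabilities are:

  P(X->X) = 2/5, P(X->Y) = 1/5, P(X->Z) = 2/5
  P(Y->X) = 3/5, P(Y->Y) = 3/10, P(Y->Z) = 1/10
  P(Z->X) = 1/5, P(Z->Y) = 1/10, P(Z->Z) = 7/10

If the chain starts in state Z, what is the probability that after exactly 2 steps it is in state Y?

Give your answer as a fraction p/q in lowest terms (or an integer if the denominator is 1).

Answer: 7/50

Derivation:
Computing P^2 by repeated multiplication:
P^1 =
  X: [2/5, 1/5, 2/5]
  Y: [3/5, 3/10, 1/10]
  Z: [1/5, 1/10, 7/10]
P^2 =
  X: [9/25, 9/50, 23/50]
  Y: [11/25, 11/50, 17/50]
  Z: [7/25, 7/50, 29/50]

(P^2)[Z -> Y] = 7/50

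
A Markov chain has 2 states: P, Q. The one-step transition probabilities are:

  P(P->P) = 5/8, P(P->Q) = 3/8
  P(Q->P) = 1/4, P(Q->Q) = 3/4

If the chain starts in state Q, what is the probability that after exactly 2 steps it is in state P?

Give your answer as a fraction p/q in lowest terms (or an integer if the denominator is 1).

Computing P^2 by repeated multiplication:
P^1 =
  P: [5/8, 3/8]
  Q: [1/4, 3/4]
P^2 =
  P: [31/64, 33/64]
  Q: [11/32, 21/32]

(P^2)[Q -> P] = 11/32

Answer: 11/32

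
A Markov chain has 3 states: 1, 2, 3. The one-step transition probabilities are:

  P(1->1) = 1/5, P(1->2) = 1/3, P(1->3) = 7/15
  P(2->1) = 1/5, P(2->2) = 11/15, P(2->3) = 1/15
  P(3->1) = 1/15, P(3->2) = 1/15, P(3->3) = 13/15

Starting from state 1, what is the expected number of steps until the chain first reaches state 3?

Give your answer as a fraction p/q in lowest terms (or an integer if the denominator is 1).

Answer: 45/11

Derivation:
Let h_i = expected steps to first reach 3 from state i.
Boundary: h_3 = 0.
First-step equations for the other states:
  h_1 = 1 + 1/5*h_1 + 1/3*h_2 + 7/15*h_3
  h_2 = 1 + 1/5*h_1 + 11/15*h_2 + 1/15*h_3

Substituting h_3 = 0 and rearranging gives the linear system (I - Q) h = 1:
  [4/5, -1/3] . (h_1, h_2) = 1
  [-1/5, 4/15] . (h_1, h_2) = 1

Solving yields:
  h_1 = 45/11
  h_2 = 75/11

Starting state is 1, so the expected hitting time is h_1 = 45/11.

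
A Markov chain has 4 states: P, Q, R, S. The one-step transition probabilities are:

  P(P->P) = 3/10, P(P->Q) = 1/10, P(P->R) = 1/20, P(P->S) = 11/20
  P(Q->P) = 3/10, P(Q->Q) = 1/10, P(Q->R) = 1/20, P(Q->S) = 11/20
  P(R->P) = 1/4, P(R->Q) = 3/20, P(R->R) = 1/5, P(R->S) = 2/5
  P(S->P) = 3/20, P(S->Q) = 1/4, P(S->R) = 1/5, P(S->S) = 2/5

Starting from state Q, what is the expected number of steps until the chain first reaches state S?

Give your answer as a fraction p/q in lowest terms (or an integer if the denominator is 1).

Answer: 85/46

Derivation:
Let h_i = expected steps to first reach S from state i.
Boundary: h_S = 0.
First-step equations for the other states:
  h_P = 1 + 3/10*h_P + 1/10*h_Q + 1/20*h_R + 11/20*h_S
  h_Q = 1 + 3/10*h_P + 1/10*h_Q + 1/20*h_R + 11/20*h_S
  h_R = 1 + 1/4*h_P + 3/20*h_Q + 1/5*h_R + 2/5*h_S

Substituting h_S = 0 and rearranging gives the linear system (I - Q) h = 1:
  [7/10, -1/10, -1/20] . (h_P, h_Q, h_R) = 1
  [-3/10, 9/10, -1/20] . (h_P, h_Q, h_R) = 1
  [-1/4, -3/20, 4/5] . (h_P, h_Q, h_R) = 1

Solving yields:
  h_P = 85/46
  h_Q = 85/46
  h_R = 50/23

Starting state is Q, so the expected hitting time is h_Q = 85/46.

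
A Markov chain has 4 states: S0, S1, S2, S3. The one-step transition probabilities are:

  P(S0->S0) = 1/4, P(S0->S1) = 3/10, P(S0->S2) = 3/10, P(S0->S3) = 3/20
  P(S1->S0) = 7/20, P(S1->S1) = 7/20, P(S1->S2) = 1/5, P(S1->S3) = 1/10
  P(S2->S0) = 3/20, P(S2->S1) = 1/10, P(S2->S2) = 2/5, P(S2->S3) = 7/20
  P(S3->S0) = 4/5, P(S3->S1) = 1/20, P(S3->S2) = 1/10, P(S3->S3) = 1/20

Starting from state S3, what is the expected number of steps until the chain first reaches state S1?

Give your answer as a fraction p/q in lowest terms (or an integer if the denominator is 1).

Let h_i = expected steps to first reach S1 from state i.
Boundary: h_S1 = 0.
First-step equations for the other states:
  h_S0 = 1 + 1/4*h_S0 + 3/10*h_S1 + 3/10*h_S2 + 3/20*h_S3
  h_S2 = 1 + 3/20*h_S0 + 1/10*h_S1 + 2/5*h_S2 + 7/20*h_S3
  h_S3 = 1 + 4/5*h_S0 + 1/20*h_S1 + 1/10*h_S2 + 1/20*h_S3

Substituting h_S1 = 0 and rearranging gives the linear system (I - Q) h = 1:
  [3/4, -3/10, -3/20] . (h_S0, h_S2, h_S3) = 1
  [-3/20, 3/5, -7/20] . (h_S0, h_S2, h_S3) = 1
  [-4/5, -1/10, 19/20] . (h_S0, h_S2, h_S3) = 1

Solving yields:
  h_S0 = 4120/801
  h_S2 = 5200/801
  h_S3 = 540/89

Starting state is S3, so the expected hitting time is h_S3 = 540/89.

Answer: 540/89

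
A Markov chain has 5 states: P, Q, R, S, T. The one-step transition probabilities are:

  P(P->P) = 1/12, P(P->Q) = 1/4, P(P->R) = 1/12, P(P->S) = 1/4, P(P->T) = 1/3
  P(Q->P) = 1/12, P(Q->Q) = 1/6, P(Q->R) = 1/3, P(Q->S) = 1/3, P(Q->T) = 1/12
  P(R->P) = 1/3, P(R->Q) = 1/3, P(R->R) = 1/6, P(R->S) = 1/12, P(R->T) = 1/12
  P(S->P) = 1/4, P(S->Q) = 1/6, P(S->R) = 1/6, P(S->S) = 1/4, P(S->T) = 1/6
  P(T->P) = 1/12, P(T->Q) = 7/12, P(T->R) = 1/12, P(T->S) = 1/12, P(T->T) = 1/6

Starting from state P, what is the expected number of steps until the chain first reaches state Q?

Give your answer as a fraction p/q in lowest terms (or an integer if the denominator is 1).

Answer: 249/80

Derivation:
Let h_i = expected steps to first reach Q from state i.
Boundary: h_Q = 0.
First-step equations for the other states:
  h_P = 1 + 1/12*h_P + 1/4*h_Q + 1/12*h_R + 1/4*h_S + 1/3*h_T
  h_R = 1 + 1/3*h_P + 1/3*h_Q + 1/6*h_R + 1/12*h_S + 1/12*h_T
  h_S = 1 + 1/4*h_P + 1/6*h_Q + 1/6*h_R + 1/4*h_S + 1/6*h_T
  h_T = 1 + 1/12*h_P + 7/12*h_Q + 1/12*h_R + 1/12*h_S + 1/6*h_T

Substituting h_Q = 0 and rearranging gives the linear system (I - Q) h = 1:
  [11/12, -1/12, -1/4, -1/3] . (h_P, h_R, h_S, h_T) = 1
  [-1/3, 5/6, -1/12, -1/12] . (h_P, h_R, h_S, h_T) = 1
  [-1/4, -1/6, 3/4, -1/6] . (h_P, h_R, h_S, h_T) = 1
  [-1/12, -1/12, -1/12, 5/6] . (h_P, h_R, h_S, h_T) = 1

Solving yields:
  h_P = 249/80
  h_R = 663/220
  h_S = 3099/880
  h_T = 381/176

Starting state is P, so the expected hitting time is h_P = 249/80.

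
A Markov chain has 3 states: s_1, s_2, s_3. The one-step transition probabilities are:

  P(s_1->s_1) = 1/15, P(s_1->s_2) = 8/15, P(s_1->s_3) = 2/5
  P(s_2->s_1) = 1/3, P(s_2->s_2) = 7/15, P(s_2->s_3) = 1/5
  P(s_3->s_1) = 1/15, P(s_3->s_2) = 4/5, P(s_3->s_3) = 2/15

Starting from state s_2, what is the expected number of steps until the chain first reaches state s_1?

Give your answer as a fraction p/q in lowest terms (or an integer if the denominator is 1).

Answer: 60/17

Derivation:
Let h_i = expected steps to first reach s_1 from state i.
Boundary: h_s_1 = 0.
First-step equations for the other states:
  h_s_2 = 1 + 1/3*h_s_1 + 7/15*h_s_2 + 1/5*h_s_3
  h_s_3 = 1 + 1/15*h_s_1 + 4/5*h_s_2 + 2/15*h_s_3

Substituting h_s_1 = 0 and rearranging gives the linear system (I - Q) h = 1:
  [8/15, -1/5] . (h_s_2, h_s_3) = 1
  [-4/5, 13/15] . (h_s_2, h_s_3) = 1

Solving yields:
  h_s_2 = 60/17
  h_s_3 = 75/17

Starting state is s_2, so the expected hitting time is h_s_2 = 60/17.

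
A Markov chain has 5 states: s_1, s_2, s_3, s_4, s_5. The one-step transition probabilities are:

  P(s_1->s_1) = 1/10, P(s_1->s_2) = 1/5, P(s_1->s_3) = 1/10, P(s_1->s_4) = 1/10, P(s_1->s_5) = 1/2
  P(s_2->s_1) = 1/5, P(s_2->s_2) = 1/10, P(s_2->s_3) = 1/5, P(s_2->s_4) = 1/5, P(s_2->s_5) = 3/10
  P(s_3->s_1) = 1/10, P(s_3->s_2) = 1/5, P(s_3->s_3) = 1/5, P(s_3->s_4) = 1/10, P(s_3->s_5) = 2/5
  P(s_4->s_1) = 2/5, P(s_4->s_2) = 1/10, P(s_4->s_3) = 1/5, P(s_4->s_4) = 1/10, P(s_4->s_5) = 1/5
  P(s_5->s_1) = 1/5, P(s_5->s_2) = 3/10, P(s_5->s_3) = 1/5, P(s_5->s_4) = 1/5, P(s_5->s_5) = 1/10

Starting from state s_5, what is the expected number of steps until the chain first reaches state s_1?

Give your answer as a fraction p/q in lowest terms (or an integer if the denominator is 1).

Let h_i = expected steps to first reach s_1 from state i.
Boundary: h_s_1 = 0.
First-step equations for the other states:
  h_s_2 = 1 + 1/5*h_s_1 + 1/10*h_s_2 + 1/5*h_s_3 + 1/5*h_s_4 + 3/10*h_s_5
  h_s_3 = 1 + 1/10*h_s_1 + 1/5*h_s_2 + 1/5*h_s_3 + 1/10*h_s_4 + 2/5*h_s_5
  h_s_4 = 1 + 2/5*h_s_1 + 1/10*h_s_2 + 1/5*h_s_3 + 1/10*h_s_4 + 1/5*h_s_5
  h_s_5 = 1 + 1/5*h_s_1 + 3/10*h_s_2 + 1/5*h_s_3 + 1/5*h_s_4 + 1/10*h_s_5

Substituting h_s_1 = 0 and rearranging gives the linear system (I - Q) h = 1:
  [9/10, -1/5, -1/5, -3/10] . (h_s_2, h_s_3, h_s_4, h_s_5) = 1
  [-1/5, 4/5, -1/10, -2/5] . (h_s_2, h_s_3, h_s_4, h_s_5) = 1
  [-1/10, -1/5, 9/10, -1/5] . (h_s_2, h_s_3, h_s_4, h_s_5) = 1
  [-3/10, -1/5, -1/5, 9/10] . (h_s_2, h_s_3, h_s_4, h_s_5) = 1

Solving yields:
  h_s_2 = 550/117
  h_s_3 = 205/39
  h_s_4 = 50/13
  h_s_5 = 550/117

Starting state is s_5, so the expected hitting time is h_s_5 = 550/117.

Answer: 550/117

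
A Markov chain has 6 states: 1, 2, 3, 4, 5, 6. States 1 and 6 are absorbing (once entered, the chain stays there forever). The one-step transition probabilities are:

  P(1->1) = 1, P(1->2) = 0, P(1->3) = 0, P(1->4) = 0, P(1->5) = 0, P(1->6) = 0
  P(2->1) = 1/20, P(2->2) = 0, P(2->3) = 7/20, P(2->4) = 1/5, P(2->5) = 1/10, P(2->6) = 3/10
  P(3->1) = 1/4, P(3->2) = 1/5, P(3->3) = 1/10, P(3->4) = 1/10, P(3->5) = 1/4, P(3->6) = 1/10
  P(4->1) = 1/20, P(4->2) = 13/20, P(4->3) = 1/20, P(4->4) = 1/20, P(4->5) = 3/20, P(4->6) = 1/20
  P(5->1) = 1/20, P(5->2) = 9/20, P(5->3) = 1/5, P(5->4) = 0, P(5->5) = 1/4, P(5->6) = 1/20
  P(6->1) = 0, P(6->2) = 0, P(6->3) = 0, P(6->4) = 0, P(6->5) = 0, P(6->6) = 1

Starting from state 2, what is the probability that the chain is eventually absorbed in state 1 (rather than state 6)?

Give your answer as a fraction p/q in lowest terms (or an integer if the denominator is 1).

Let a_i = P(absorbed in 1 | start in state i).
Boundary conditions: a_1 = 1, a_6 = 0.
For each transient state i, a_i = sum_j P(i->j) * a_j:
  a_2 = 1/20*a_1 + 0*a_2 + 7/20*a_3 + 1/5*a_4 + 1/10*a_5 + 3/10*a_6
  a_3 = 1/4*a_1 + 1/5*a_2 + 1/10*a_3 + 1/10*a_4 + 1/4*a_5 + 1/10*a_6
  a_4 = 1/20*a_1 + 13/20*a_2 + 1/20*a_3 + 1/20*a_4 + 3/20*a_5 + 1/20*a_6
  a_5 = 1/20*a_1 + 9/20*a_2 + 1/5*a_3 + 0*a_4 + 1/4*a_5 + 1/20*a_6

Substituting a_1 = 1 and a_6 = 0, rearrange to (I - Q) a = r where r[i] = P(i -> 1):
  [1, -7/20, -1/5, -1/10] . (a_2, a_3, a_4, a_5) = 1/20
  [-1/5, 9/10, -1/10, -1/4] . (a_2, a_3, a_4, a_5) = 1/4
  [-13/20, -1/20, 19/20, -3/20] . (a_2, a_3, a_4, a_5) = 1/20
  [-9/20, -1/5, 0, 3/4] . (a_2, a_3, a_4, a_5) = 1/20

Solving yields:
  a_2 = 3764/10871
  a_3 = 5557/10871
  a_4 = 4145/10871
  a_5 = 4465/10871

Starting state is 2, so the absorption probability is a_2 = 3764/10871.

Answer: 3764/10871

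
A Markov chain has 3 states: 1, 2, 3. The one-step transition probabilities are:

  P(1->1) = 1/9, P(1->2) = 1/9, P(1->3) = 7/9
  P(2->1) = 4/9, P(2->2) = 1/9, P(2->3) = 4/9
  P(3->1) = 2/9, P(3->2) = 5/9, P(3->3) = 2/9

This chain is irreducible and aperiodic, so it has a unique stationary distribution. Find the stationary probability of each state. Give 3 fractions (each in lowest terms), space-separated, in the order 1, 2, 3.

The stationary distribution satisfies pi = pi * P, i.e.:
  pi_1 = 1/9*pi_1 + 4/9*pi_2 + 2/9*pi_3
  pi_2 = 1/9*pi_1 + 1/9*pi_2 + 5/9*pi_3
  pi_3 = 7/9*pi_1 + 4/9*pi_2 + 2/9*pi_3
with normalization: pi_1 + pi_2 + pi_3 = 1.

Using the first 2 balance equations plus normalization, the linear system A*pi = b is:
  [-8/9, 4/9, 2/9] . pi = 0
  [1/9, -8/9, 5/9] . pi = 0
  [1, 1, 1] . pi = 1

Solving yields:
  pi_1 = 6/23
  pi_2 = 7/23
  pi_3 = 10/23

Verification (pi * P):
  6/23*1/9 + 7/23*4/9 + 10/23*2/9 = 6/23 = pi_1  (ok)
  6/23*1/9 + 7/23*1/9 + 10/23*5/9 = 7/23 = pi_2  (ok)
  6/23*7/9 + 7/23*4/9 + 10/23*2/9 = 10/23 = pi_3  (ok)

Answer: 6/23 7/23 10/23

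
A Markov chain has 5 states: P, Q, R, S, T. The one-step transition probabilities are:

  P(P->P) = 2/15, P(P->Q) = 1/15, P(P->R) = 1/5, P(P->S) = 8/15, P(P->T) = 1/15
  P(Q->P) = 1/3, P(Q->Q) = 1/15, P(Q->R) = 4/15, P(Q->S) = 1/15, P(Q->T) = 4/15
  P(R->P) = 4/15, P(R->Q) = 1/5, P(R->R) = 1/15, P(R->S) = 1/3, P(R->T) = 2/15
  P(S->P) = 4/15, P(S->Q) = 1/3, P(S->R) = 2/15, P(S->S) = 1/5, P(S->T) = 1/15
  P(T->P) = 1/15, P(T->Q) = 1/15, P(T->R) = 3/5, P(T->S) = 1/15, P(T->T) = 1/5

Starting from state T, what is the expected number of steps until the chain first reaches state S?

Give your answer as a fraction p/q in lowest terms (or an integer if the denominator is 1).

Answer: 15864/3695

Derivation:
Let h_i = expected steps to first reach S from state i.
Boundary: h_S = 0.
First-step equations for the other states:
  h_P = 1 + 2/15*h_P + 1/15*h_Q + 1/5*h_R + 8/15*h_S + 1/15*h_T
  h_Q = 1 + 1/3*h_P + 1/15*h_Q + 4/15*h_R + 1/15*h_S + 4/15*h_T
  h_R = 1 + 4/15*h_P + 1/5*h_Q + 1/15*h_R + 1/3*h_S + 2/15*h_T
  h_T = 1 + 1/15*h_P + 1/15*h_Q + 3/5*h_R + 1/15*h_S + 1/5*h_T

Substituting h_S = 0 and rearranging gives the linear system (I - Q) h = 1:
  [13/15, -1/15, -1/5, -1/15] . (h_P, h_Q, h_R, h_T) = 1
  [-1/3, 14/15, -4/15, -4/15] . (h_P, h_Q, h_R, h_T) = 1
  [-4/15, -1/5, 14/15, -2/15] . (h_P, h_Q, h_R, h_T) = 1
  [-1/15, -1/15, -3/5, 4/5] . (h_P, h_Q, h_R, h_T) = 1

Solving yields:
  h_P = 9489/3695
  h_Q = 3075/739
  h_R = 12231/3695
  h_T = 15864/3695

Starting state is T, so the expected hitting time is h_T = 15864/3695.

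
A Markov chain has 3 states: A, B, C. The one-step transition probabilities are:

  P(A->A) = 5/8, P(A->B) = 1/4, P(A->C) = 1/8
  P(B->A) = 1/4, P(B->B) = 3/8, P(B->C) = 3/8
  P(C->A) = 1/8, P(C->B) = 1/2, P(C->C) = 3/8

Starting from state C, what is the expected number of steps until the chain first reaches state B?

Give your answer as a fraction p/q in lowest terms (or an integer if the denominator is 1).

Answer: 16/7

Derivation:
Let h_i = expected steps to first reach B from state i.
Boundary: h_B = 0.
First-step equations for the other states:
  h_A = 1 + 5/8*h_A + 1/4*h_B + 1/8*h_C
  h_C = 1 + 1/8*h_A + 1/2*h_B + 3/8*h_C

Substituting h_B = 0 and rearranging gives the linear system (I - Q) h = 1:
  [3/8, -1/8] . (h_A, h_C) = 1
  [-1/8, 5/8] . (h_A, h_C) = 1

Solving yields:
  h_A = 24/7
  h_C = 16/7

Starting state is C, so the expected hitting time is h_C = 16/7.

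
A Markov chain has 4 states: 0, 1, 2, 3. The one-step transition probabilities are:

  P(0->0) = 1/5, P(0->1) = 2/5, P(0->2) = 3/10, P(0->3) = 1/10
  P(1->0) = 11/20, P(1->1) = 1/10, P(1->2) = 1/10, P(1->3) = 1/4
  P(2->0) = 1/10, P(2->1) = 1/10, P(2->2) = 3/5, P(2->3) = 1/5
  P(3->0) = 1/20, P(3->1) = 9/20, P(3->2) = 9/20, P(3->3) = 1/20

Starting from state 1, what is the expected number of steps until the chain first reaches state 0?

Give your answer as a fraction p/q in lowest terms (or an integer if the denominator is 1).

Let h_i = expected steps to first reach 0 from state i.
Boundary: h_0 = 0.
First-step equations for the other states:
  h_1 = 1 + 11/20*h_0 + 1/10*h_1 + 1/10*h_2 + 1/4*h_3
  h_2 = 1 + 1/10*h_0 + 1/10*h_1 + 3/5*h_2 + 1/5*h_3
  h_3 = 1 + 1/20*h_0 + 9/20*h_1 + 9/20*h_2 + 1/20*h_3

Substituting h_0 = 0 and rearranging gives the linear system (I - Q) h = 1:
  [9/10, -1/10, -1/4] . (h_1, h_2, h_3) = 1
  [-1/10, 2/5, -1/5] . (h_1, h_2, h_3) = 1
  [-9/20, -9/20, 19/20] . (h_1, h_2, h_3) = 1

Solving yields:
  h_1 = 494/149
  h_2 = 906/149
  h_3 = 820/149

Starting state is 1, so the expected hitting time is h_1 = 494/149.

Answer: 494/149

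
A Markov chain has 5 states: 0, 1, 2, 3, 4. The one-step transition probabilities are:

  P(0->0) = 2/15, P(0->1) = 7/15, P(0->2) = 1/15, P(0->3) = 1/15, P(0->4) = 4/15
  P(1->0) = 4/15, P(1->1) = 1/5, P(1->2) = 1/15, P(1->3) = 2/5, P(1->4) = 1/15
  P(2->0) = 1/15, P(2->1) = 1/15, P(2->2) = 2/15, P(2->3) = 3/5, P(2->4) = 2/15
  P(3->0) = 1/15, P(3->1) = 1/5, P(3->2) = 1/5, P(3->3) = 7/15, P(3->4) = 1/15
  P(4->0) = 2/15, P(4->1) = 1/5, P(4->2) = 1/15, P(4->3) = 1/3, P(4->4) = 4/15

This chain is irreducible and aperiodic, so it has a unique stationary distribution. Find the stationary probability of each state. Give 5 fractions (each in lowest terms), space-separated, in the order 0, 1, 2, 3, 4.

The stationary distribution satisfies pi = pi * P, i.e.:
  pi_0 = 2/15*pi_0 + 4/15*pi_1 + 1/15*pi_2 + 1/15*pi_3 + 2/15*pi_4
  pi_1 = 7/15*pi_0 + 1/5*pi_1 + 1/15*pi_2 + 1/5*pi_3 + 1/5*pi_4
  pi_2 = 1/15*pi_0 + 1/15*pi_1 + 2/15*pi_2 + 1/5*pi_3 + 1/15*pi_4
  pi_3 = 1/15*pi_0 + 2/5*pi_1 + 3/5*pi_2 + 7/15*pi_3 + 1/3*pi_4
  pi_4 = 4/15*pi_0 + 1/15*pi_1 + 2/15*pi_2 + 1/15*pi_3 + 4/15*pi_4
with normalization: pi_0 + pi_1 + pi_2 + pi_3 + pi_4 = 1.

Using the first 4 balance equations plus normalization, the linear system A*pi = b is:
  [-13/15, 4/15, 1/15, 1/15, 2/15] . pi = 0
  [7/15, -4/5, 1/15, 1/5, 1/5] . pi = 0
  [1/15, 1/15, -13/15, 1/5, 1/15] . pi = 0
  [1/15, 2/5, 3/5, -8/15, 1/3] . pi = 0
  [1, 1, 1, 1, 1] . pi = 1

Solving yields:
  pi_0 = 4679/36890
  pi_1 = 3996/18445
  pi_2 = 679/5270
  pi_3 = 1059/2635
  pi_4 = 464/3689

Verification (pi * P):
  4679/36890*2/15 + 3996/18445*4/15 + 679/5270*1/15 + 1059/2635*1/15 + 464/3689*2/15 = 4679/36890 = pi_0  (ok)
  4679/36890*7/15 + 3996/18445*1/5 + 679/5270*1/15 + 1059/2635*1/5 + 464/3689*1/5 = 3996/18445 = pi_1  (ok)
  4679/36890*1/15 + 3996/18445*1/15 + 679/5270*2/15 + 1059/2635*1/5 + 464/3689*1/15 = 679/5270 = pi_2  (ok)
  4679/36890*1/15 + 3996/18445*2/5 + 679/5270*3/5 + 1059/2635*7/15 + 464/3689*1/3 = 1059/2635 = pi_3  (ok)
  4679/36890*4/15 + 3996/18445*1/15 + 679/5270*2/15 + 1059/2635*1/15 + 464/3689*4/15 = 464/3689 = pi_4  (ok)

Answer: 4679/36890 3996/18445 679/5270 1059/2635 464/3689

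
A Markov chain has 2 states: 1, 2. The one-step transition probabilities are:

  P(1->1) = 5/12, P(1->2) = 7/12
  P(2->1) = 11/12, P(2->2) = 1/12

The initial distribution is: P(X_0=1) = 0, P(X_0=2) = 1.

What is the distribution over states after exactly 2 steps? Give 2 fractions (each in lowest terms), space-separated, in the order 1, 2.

Answer: 11/24 13/24

Derivation:
Propagating the distribution step by step (d_{t+1} = d_t * P):
d_0 = (1=0, 2=1)
  d_1[1] = 0*5/12 + 1*11/12 = 11/12
  d_1[2] = 0*7/12 + 1*1/12 = 1/12
d_1 = (1=11/12, 2=1/12)
  d_2[1] = 11/12*5/12 + 1/12*11/12 = 11/24
  d_2[2] = 11/12*7/12 + 1/12*1/12 = 13/24
d_2 = (1=11/24, 2=13/24)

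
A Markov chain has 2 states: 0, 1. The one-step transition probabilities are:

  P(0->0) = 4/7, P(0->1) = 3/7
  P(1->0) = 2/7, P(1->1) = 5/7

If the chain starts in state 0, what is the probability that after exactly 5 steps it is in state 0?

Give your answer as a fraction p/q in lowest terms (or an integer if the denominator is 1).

Computing P^5 by repeated multiplication:
P^1 =
  0: [4/7, 3/7]
  1: [2/7, 5/7]
P^2 =
  0: [22/49, 27/49]
  1: [18/49, 31/49]
P^3 =
  0: [142/343, 201/343]
  1: [134/343, 209/343]
P^4 =
  0: [970/2401, 1431/2401]
  1: [954/2401, 1447/2401]
P^5 =
  0: [6742/16807, 10065/16807]
  1: [6710/16807, 10097/16807]

(P^5)[0 -> 0] = 6742/16807

Answer: 6742/16807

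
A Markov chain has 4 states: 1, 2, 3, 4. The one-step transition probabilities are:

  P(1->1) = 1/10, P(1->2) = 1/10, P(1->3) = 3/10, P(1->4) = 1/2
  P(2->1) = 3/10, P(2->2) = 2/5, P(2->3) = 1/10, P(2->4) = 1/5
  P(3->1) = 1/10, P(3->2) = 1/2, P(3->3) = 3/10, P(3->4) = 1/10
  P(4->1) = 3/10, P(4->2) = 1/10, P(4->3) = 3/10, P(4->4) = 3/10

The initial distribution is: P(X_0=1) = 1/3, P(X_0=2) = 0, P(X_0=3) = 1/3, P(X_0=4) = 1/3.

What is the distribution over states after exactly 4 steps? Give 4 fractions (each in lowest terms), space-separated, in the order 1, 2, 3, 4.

Propagating the distribution step by step (d_{t+1} = d_t * P):
d_0 = (1=1/3, 2=0, 3=1/3, 4=1/3)
  d_1[1] = 1/3*1/10 + 0*3/10 + 1/3*1/10 + 1/3*3/10 = 1/6
  d_1[2] = 1/3*1/10 + 0*2/5 + 1/3*1/2 + 1/3*1/10 = 7/30
  d_1[3] = 1/3*3/10 + 0*1/10 + 1/3*3/10 + 1/3*3/10 = 3/10
  d_1[4] = 1/3*1/2 + 0*1/5 + 1/3*1/10 + 1/3*3/10 = 3/10
d_1 = (1=1/6, 2=7/30, 3=3/10, 4=3/10)
  d_2[1] = 1/6*1/10 + 7/30*3/10 + 3/10*1/10 + 3/10*3/10 = 31/150
  d_2[2] = 1/6*1/10 + 7/30*2/5 + 3/10*1/2 + 3/10*1/10 = 29/100
  d_2[3] = 1/6*3/10 + 7/30*1/10 + 3/10*3/10 + 3/10*3/10 = 19/75
  d_2[4] = 1/6*1/2 + 7/30*1/5 + 3/10*1/10 + 3/10*3/10 = 1/4
d_2 = (1=31/150, 2=29/100, 3=19/75, 4=1/4)
  d_3[1] = 31/150*1/10 + 29/100*3/10 + 19/75*1/10 + 1/4*3/10 = 26/125
  d_3[2] = 31/150*1/10 + 29/100*2/5 + 19/75*1/2 + 1/4*1/10 = 173/600
  d_3[3] = 31/150*3/10 + 29/100*1/10 + 19/75*3/10 + 1/4*3/10 = 121/500
  d_3[4] = 31/150*1/2 + 29/100*1/5 + 19/75*1/10 + 1/4*3/10 = 157/600
d_3 = (1=26/125, 2=173/600, 3=121/500, 4=157/600)
  d_4[1] = 26/125*1/10 + 173/600*3/10 + 121/500*1/10 + 157/600*3/10 = 21/100
  d_4[2] = 26/125*1/10 + 173/600*2/5 + 121/500*1/2 + 157/600*1/10 = 2833/10000
  d_4[3] = 26/125*3/10 + 173/600*1/10 + 121/500*3/10 + 157/600*3/10 = 727/3000
  d_4[4] = 26/125*1/2 + 173/600*1/5 + 121/500*1/10 + 157/600*3/10 = 7931/30000
d_4 = (1=21/100, 2=2833/10000, 3=727/3000, 4=7931/30000)

Answer: 21/100 2833/10000 727/3000 7931/30000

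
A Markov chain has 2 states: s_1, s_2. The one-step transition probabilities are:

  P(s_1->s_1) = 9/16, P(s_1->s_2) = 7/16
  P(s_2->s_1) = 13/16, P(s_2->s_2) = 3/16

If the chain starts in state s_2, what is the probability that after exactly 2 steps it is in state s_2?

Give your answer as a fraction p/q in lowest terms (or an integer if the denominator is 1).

Computing P^2 by repeated multiplication:
P^1 =
  s_1: [9/16, 7/16]
  s_2: [13/16, 3/16]
P^2 =
  s_1: [43/64, 21/64]
  s_2: [39/64, 25/64]

(P^2)[s_2 -> s_2] = 25/64

Answer: 25/64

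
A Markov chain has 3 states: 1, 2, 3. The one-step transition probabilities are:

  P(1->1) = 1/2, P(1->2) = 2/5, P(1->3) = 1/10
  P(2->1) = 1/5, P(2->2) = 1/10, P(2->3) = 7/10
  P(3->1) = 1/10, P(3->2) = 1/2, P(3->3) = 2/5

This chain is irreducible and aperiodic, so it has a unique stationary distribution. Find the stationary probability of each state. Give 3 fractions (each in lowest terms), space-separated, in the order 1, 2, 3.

The stationary distribution satisfies pi = pi * P, i.e.:
  pi_1 = 1/2*pi_1 + 1/5*pi_2 + 1/10*pi_3
  pi_2 = 2/5*pi_1 + 1/10*pi_2 + 1/2*pi_3
  pi_3 = 1/10*pi_1 + 7/10*pi_2 + 2/5*pi_3
with normalization: pi_1 + pi_2 + pi_3 = 1.

Using the first 2 balance equations plus normalization, the linear system A*pi = b is:
  [-1/2, 1/5, 1/10] . pi = 0
  [2/5, -9/10, 1/2] . pi = 0
  [1, 1, 1] . pi = 1

Solving yields:
  pi_1 = 19/85
  pi_2 = 29/85
  pi_3 = 37/85

Verification (pi * P):
  19/85*1/2 + 29/85*1/5 + 37/85*1/10 = 19/85 = pi_1  (ok)
  19/85*2/5 + 29/85*1/10 + 37/85*1/2 = 29/85 = pi_2  (ok)
  19/85*1/10 + 29/85*7/10 + 37/85*2/5 = 37/85 = pi_3  (ok)

Answer: 19/85 29/85 37/85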